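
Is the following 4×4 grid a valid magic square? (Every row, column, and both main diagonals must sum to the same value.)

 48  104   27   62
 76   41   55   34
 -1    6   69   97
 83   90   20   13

Row 1: 48 + 104 + 27 + 62 = 241.
Row 2: 76 + 41 + 55 + 34 = 206.
Row 3: -1 + 6 + 69 + 97 = 171.
Row 4: 83 + 90 + 20 + 13 = 206.
Column 1: 48 + 76 + (-1) + 83 = 206.
Column 2: 104 + 41 + 6 + 90 = 241.
Column 3: 27 + 55 + 69 + 20 = 171.
Column 4: 62 + 34 + 97 + 13 = 206.
Main diagonal: 48 + 41 + 69 + 13 = 171.
Anti-diagonal: 62 + 55 + 6 + 83 = 206.

No — main diagonal sums to 171 but anti-diagonal sums to 206.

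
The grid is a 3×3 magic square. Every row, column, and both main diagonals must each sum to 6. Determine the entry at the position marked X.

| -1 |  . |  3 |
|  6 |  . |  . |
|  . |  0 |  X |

5

Row 1 needs 6; the known cells sum to 2, so (1,2) = 4.
Column 1 must total 6; the given cells sum to 5, so (3,1) = 1.
Column 2 needs 6; the known cells sum to 4, so (2,2) = 2.
The remaining cell in main diagonal is (3,3) = 6 − 1 = 5.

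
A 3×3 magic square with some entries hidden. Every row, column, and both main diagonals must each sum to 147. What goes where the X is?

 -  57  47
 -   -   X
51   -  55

Row 1 must total 147; the given cells sum to 104, so (1,1) = 43.
Row 3: 51 + 55 + ? = 147, so (3,2) = 41.
Column 1 needs 147; the known cells sum to 94, so (2,1) = 53.
From column 2, 147 − (57 + 41) gives (2,2) = 49.
Column 3 must total 147; the given cells sum to 102, so (2,3) = 45.

45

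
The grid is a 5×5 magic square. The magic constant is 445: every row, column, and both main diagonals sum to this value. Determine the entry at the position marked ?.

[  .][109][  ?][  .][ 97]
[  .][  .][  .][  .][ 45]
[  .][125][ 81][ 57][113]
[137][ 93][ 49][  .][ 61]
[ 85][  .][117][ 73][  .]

65

Row 3: 125 + 81 + 57 + 113 + ? = 445, so (3,1) = 69.
Row 4 needs 445; the known cells sum to 340, so (4,4) = 105.
The remaining cell in column 5 is (5,5) = 445 − 316 = 129.
The remaining cell in anti-diagonal is (2,4) = 445 − 356 = 89.
Row 5: 85 + 117 + 73 + 129 + ? = 445, so (5,2) = 41.
Using column 2: 109 + 125 + 93 + 41 + ? → (2,2) = 445 − 368 = 77.
Using column 4: 89 + 57 + 105 + 73 + ? → (1,4) = 445 − 324 = 121.
Main diagonal must total 445; the given cells sum to 392, so (1,1) = 53.
From row 1, 445 − (53 + 109 + 121 + 97) gives (1,3) = 65.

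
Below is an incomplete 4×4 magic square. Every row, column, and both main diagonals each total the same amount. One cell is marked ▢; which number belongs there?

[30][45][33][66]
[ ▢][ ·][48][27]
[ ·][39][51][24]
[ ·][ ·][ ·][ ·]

Row 1 is complete and sums to 174; that is the magic constant.
Using row 3: 39 + 51 + 24 + ? → (3,1) = 174 − 114 = 60.
Column 3 needs 174; the known cells sum to 132, so (4,3) = 42.
Column 4: 66 + 27 + 24 + ? = 174, so (4,4) = 57.
From main diagonal, 174 − (30 + 51 + 57) gives (2,2) = 36.
The remaining cell in anti-diagonal is (4,1) = 174 − 153 = 21.
Row 2: 36 + 48 + 27 + ? = 174, so (2,1) = 63.

63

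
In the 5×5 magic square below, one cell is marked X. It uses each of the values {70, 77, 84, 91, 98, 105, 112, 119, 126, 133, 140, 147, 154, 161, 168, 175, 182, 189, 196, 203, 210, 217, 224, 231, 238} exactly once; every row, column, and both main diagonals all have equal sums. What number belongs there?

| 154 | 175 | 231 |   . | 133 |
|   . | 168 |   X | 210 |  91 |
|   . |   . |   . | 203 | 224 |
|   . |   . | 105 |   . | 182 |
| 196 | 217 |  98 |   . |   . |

189

The 25 entries sum to 3850, so each line sums to 3850/5 = 770.
Row 1 must total 770; the given cells sum to 693, so (1,4) = 77.
Column 5 needs 770; the known cells sum to 630, so (5,5) = 140.
The remaining cell in row 5 is (5,4) = 770 − 651 = 119.
The remaining cell in column 4 is (4,4) = 770 − 609 = 161.
Main diagonal: 154 + 168 + 161 + 140 + ? = 770, so (3,3) = 147.
From anti-diagonal, 770 − (133 + 210 + 147 + 196) gives (4,2) = 84.
Row 4 must total 770; the given cells sum to 532, so (4,1) = 238.
From column 2, 770 − (175 + 168 + 84 + 217) gives (3,2) = 126.
Using column 3: 231 + 147 + 105 + 98 + ? → (2,3) = 770 − 581 = 189.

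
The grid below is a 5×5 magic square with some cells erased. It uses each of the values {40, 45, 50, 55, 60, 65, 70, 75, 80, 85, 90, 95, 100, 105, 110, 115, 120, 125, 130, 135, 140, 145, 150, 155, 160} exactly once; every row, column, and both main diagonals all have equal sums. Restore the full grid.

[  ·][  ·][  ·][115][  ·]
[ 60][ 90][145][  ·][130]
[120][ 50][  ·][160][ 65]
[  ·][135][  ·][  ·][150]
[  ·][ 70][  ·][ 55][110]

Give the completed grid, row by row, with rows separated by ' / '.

100 155 85 115 45 / 60 90 145 75 130 / 120 50 105 160 65 / 80 135 40 95 150 / 140 70 125 55 110

The 25 entries sum to 2500, so each line sums to 2500/5 = 500.
Row 2 must total 500; the given cells sum to 425, so (2,4) = 75.
Row 3 needs 500; the known cells sum to 395, so (3,3) = 105.
Column 2: 90 + 50 + 135 + 70 + ? = 500, so (1,2) = 155.
Column 4 must total 500; the given cells sum to 405, so (4,4) = 95.
Column 5: 130 + 65 + 150 + 110 + ? = 500, so (1,5) = 45.
Using main diagonal: 90 + 105 + 95 + 110 + ? → (1,1) = 500 − 400 = 100.
Anti-diagonal needs 500; the known cells sum to 360, so (5,1) = 140.
Using row 1: 100 + 155 + 115 + 45 + ? → (1,3) = 500 − 415 = 85.
Using row 5: 140 + 70 + 55 + 110 + ? → (5,3) = 500 − 375 = 125.
From column 1, 500 − (100 + 60 + 120 + 140) gives (4,1) = 80.
From column 3, 500 − (85 + 145 + 105 + 125) gives (4,3) = 40.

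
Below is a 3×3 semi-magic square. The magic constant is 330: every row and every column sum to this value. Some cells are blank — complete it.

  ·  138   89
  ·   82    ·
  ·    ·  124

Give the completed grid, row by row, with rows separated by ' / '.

Row 1: 138 + 89 + ? = 330, so (1,1) = 103.
From column 2, 330 − (138 + 82) gives (3,2) = 110.
Column 3 needs 330; the known cells sum to 213, so (2,3) = 117.
Using row 2: 82 + 117 + ? → (2,1) = 330 − 199 = 131.
Using row 3: 110 + 124 + ? → (3,1) = 330 − 234 = 96.

103 138 89 / 131 82 117 / 96 110 124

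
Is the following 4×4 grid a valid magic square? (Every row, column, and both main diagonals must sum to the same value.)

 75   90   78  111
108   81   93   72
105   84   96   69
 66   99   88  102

Row 1: 75 + 90 + 78 + 111 = 354.
Row 2: 108 + 81 + 93 + 72 = 354.
Row 3: 105 + 84 + 96 + 69 = 354.
Row 4: 66 + 99 + 88 + 102 = 355.
Column 1: 75 + 108 + 105 + 66 = 354.
Column 2: 90 + 81 + 84 + 99 = 354.
Column 3: 78 + 93 + 96 + 88 = 355.
Column 4: 111 + 72 + 69 + 102 = 354.
Main diagonal: 75 + 81 + 96 + 102 = 354.
Anti-diagonal: 111 + 93 + 84 + 66 = 354.

No — column 3 sums to 355 but row 1 sums to 354.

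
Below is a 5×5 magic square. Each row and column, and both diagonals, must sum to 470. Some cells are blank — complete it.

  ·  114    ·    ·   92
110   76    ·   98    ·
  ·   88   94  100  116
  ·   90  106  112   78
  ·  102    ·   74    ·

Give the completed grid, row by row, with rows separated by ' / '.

The remaining cell in row 3 is (3,1) = 470 − 398 = 72.
The remaining cell in row 4 is (4,1) = 470 − 386 = 84.
From column 4, 470 − (98 + 100 + 112 + 74) gives (1,4) = 86.
Anti-diagonal needs 470; the known cells sum to 374, so (5,1) = 96.
The remaining cell in column 1 is (1,1) = 470 − 362 = 108.
Main diagonal needs 470; the known cells sum to 390, so (5,5) = 80.
Row 1: 108 + 114 + 86 + 92 + ? = 470, so (1,3) = 70.
Using row 5: 96 + 102 + 74 + 80 + ? → (5,3) = 470 − 352 = 118.
Column 3 needs 470; the known cells sum to 388, so (2,3) = 82.
Column 5 must total 470; the given cells sum to 366, so (2,5) = 104.

108 114 70 86 92 / 110 76 82 98 104 / 72 88 94 100 116 / 84 90 106 112 78 / 96 102 118 74 80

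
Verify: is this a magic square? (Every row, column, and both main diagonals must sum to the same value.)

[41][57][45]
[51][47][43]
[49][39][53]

No — row 3 sums to 141 but row 1 sums to 143.

Row 1: 41 + 57 + 45 = 143.
Row 2: 51 + 47 + 43 = 141.
Row 3: 49 + 39 + 53 = 141.
Column 1: 41 + 51 + 49 = 141.
Column 2: 57 + 47 + 39 = 143.
Column 3: 45 + 43 + 53 = 141.
Main diagonal: 41 + 47 + 53 = 141.
Anti-diagonal: 45 + 47 + 49 = 141.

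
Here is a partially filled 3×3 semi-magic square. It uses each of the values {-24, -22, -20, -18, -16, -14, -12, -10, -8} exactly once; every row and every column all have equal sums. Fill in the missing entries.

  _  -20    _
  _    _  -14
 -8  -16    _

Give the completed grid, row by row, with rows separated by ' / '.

-18 -20 -10 / -22 -12 -14 / -8 -16 -24

The 9 entries sum to -144, so each line sums to -144/3 = -48.
Row 3 needs -48; the known cells sum to -24, so (3,3) = -24.
Using column 2: -20 + (-16) + ? → (2,2) = -48 − (-36) = -12.
Column 3 needs -48; the known cells sum to -38, so (1,3) = -10.
Using row 1: -20 + (-10) + ? → (1,1) = -48 − (-30) = -18.
Using row 2: -12 + (-14) + ? → (2,1) = -48 − (-26) = -22.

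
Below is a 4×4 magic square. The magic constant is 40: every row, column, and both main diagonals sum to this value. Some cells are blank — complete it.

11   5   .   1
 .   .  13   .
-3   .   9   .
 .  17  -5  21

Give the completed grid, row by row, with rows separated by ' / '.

Row 1 needs 40; the known cells sum to 17, so (1,3) = 23.
Using row 4: 17 + (-5) + 21 + ? → (4,1) = 40 − 33 = 7.
Column 1 must total 40; the given cells sum to 15, so (2,1) = 25.
Main diagonal: 11 + 9 + 21 + ? = 40, so (2,2) = -1.
From anti-diagonal, 40 − (1 + 13 + 7) gives (3,2) = 19.
Row 2: 25 + (-1) + 13 + ? = 40, so (2,4) = 3.
Row 3 must total 40; the given cells sum to 25, so (3,4) = 15.

11 5 23 1 / 25 -1 13 3 / -3 19 9 15 / 7 17 -5 21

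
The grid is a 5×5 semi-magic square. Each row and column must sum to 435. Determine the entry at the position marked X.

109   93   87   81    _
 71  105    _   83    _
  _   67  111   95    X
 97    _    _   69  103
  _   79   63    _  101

Row 1 must total 435; the given cells sum to 370, so (1,5) = 65.
Column 2 needs 435; the known cells sum to 344, so (4,2) = 91.
Column 4: 81 + 83 + 95 + 69 + ? = 435, so (5,4) = 107.
Row 4 must total 435; the given cells sum to 360, so (4,3) = 75.
Row 5 must total 435; the given cells sum to 350, so (5,1) = 85.
Column 1 must total 435; the given cells sum to 362, so (3,1) = 73.
From column 3, 435 − (87 + 111 + 75 + 63) gives (2,3) = 99.
Row 2 needs 435; the known cells sum to 358, so (2,5) = 77.
Row 3 needs 435; the known cells sum to 346, so (3,5) = 89.

89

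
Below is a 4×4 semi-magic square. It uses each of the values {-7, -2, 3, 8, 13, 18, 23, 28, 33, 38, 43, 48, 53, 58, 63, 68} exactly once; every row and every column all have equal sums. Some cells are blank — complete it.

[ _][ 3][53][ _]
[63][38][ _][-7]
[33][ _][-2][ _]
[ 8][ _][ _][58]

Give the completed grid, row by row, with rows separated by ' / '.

The 16 entries sum to 488, so each line sums to 488/4 = 122.
Row 2: 63 + 38 + (-7) + ? = 122, so (2,3) = 28.
Column 1 needs 122; the known cells sum to 104, so (1,1) = 18.
Using column 3: 53 + 28 + (-2) + ? → (4,3) = 122 − 79 = 43.
The remaining cell in row 1 is (1,4) = 122 − 74 = 48.
From row 4, 122 − (8 + 43 + 58) gives (4,2) = 13.
Column 2 must total 122; the given cells sum to 54, so (3,2) = 68.
The remaining cell in column 4 is (3,4) = 122 − 99 = 23.

18 3 53 48 / 63 38 28 -7 / 33 68 -2 23 / 8 13 43 58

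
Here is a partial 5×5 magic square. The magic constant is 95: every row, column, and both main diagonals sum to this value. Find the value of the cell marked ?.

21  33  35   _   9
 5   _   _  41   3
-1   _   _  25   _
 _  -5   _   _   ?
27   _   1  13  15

Row 1 needs 95; the known cells sum to 98, so (1,4) = -3.
Row 5 needs 95; the known cells sum to 56, so (5,2) = 39.
Column 1 must total 95; the given cells sum to 52, so (4,1) = 43.
From column 4, 95 − (-3 + 41 + 25 + 13) gives (4,4) = 19.
Anti-diagonal needs 95; the known cells sum to 72, so (3,3) = 23.
Main diagonal: 21 + 23 + 19 + 15 + ? = 95, so (2,2) = 17.
Row 2: 5 + 17 + 41 + 3 + ? = 95, so (2,3) = 29.
Using column 2: 33 + 17 + (-5) + 39 + ? → (3,2) = 95 − 84 = 11.
Column 3 must total 95; the given cells sum to 88, so (4,3) = 7.
Row 3: -1 + 11 + 23 + 25 + ? = 95, so (3,5) = 37.
Using row 4: 43 + (-5) + 7 + 19 + ? → (4,5) = 95 − 64 = 31.

31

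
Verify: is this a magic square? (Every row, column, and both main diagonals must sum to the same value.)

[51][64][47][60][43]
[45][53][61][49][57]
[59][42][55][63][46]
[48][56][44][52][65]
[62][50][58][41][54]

Row 1: 51 + 64 + 47 + 60 + 43 = 265.
Row 2: 45 + 53 + 61 + 49 + 57 = 265.
Row 3: 59 + 42 + 55 + 63 + 46 = 265.
Row 4: 48 + 56 + 44 + 52 + 65 = 265.
Row 5: 62 + 50 + 58 + 41 + 54 = 265.
Column 1: 51 + 45 + 59 + 48 + 62 = 265.
Column 2: 64 + 53 + 42 + 56 + 50 = 265.
Column 3: 47 + 61 + 55 + 44 + 58 = 265.
Column 4: 60 + 49 + 63 + 52 + 41 = 265.
Column 5: 43 + 57 + 46 + 65 + 54 = 265.
Main diagonal: 51 + 53 + 55 + 52 + 54 = 265.
Anti-diagonal: 43 + 49 + 55 + 56 + 62 = 265.
All lines sum to 265.

Yes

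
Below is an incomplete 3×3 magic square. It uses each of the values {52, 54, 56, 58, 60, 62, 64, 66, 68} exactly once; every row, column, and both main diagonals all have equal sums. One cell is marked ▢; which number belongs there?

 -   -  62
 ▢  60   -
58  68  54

The 9 entries sum to 540, so each line sums to 540/3 = 180.
Column 2 needs 180; the known cells sum to 128, so (1,2) = 52.
Column 3 needs 180; the known cells sum to 116, so (2,3) = 64.
Main diagonal must total 180; the given cells sum to 114, so (1,1) = 66.
Row 2 needs 180; the known cells sum to 124, so (2,1) = 56.

56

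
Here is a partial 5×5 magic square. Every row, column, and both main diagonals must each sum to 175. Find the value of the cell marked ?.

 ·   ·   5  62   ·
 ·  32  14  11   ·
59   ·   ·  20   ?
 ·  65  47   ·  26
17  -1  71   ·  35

Using row 5: 17 + (-1) + 71 + 35 + ? → (5,4) = 175 − 122 = 53.
The remaining cell in column 3 is (3,3) = 175 − 137 = 38.
From column 4, 175 − (62 + 11 + 20 + 53) gives (4,4) = 29.
Using main diagonal: 32 + 38 + 29 + 35 + ? → (1,1) = 175 − 134 = 41.
Anti-diagonal must total 175; the given cells sum to 131, so (1,5) = 44.
Row 1 needs 175; the known cells sum to 152, so (1,2) = 23.
Row 4: 65 + 47 + 29 + 26 + ? = 175, so (4,1) = 8.
Column 1 needs 175; the known cells sum to 125, so (2,1) = 50.
Column 2 needs 175; the known cells sum to 119, so (3,2) = 56.
The remaining cell in row 2 is (2,5) = 175 − 107 = 68.
The remaining cell in row 3 is (3,5) = 175 − 173 = 2.

2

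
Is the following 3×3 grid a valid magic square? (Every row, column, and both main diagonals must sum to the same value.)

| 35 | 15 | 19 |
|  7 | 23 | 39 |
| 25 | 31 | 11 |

Row 1: 35 + 15 + 19 = 69.
Row 2: 7 + 23 + 39 = 69.
Row 3: 25 + 31 + 11 = 67.
Column 1: 35 + 7 + 25 = 67.
Column 2: 15 + 23 + 31 = 69.
Column 3: 19 + 39 + 11 = 69.
Main diagonal: 35 + 23 + 11 = 69.
Anti-diagonal: 19 + 23 + 25 = 67.

No — column 3 sums to 69 but row 3 sums to 67.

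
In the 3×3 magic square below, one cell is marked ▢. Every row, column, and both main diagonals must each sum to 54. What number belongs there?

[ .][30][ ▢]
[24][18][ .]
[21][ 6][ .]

15

Using row 2: 24 + 18 + ? → (2,3) = 54 − 42 = 12.
Row 3 needs 54; the known cells sum to 27, so (3,3) = 27.
From column 1, 54 − (24 + 21) gives (1,1) = 9.
From column 3, 54 − (12 + 27) gives (1,3) = 15.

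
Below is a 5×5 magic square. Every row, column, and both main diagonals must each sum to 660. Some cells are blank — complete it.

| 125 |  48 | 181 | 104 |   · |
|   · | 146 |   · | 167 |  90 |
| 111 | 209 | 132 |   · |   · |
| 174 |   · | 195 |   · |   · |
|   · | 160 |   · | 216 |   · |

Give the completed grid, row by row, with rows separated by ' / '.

Row 1 must total 660; the given cells sum to 458, so (1,5) = 202.
Column 2 must total 660; the given cells sum to 563, so (4,2) = 97.
From anti-diagonal, 660 − (202 + 167 + 132 + 97) gives (5,1) = 62.
Column 1 needs 660; the known cells sum to 472, so (2,1) = 188.
Using row 2: 188 + 146 + 167 + 90 + ? → (2,3) = 660 − 591 = 69.
Column 3: 181 + 69 + 132 + 195 + ? = 660, so (5,3) = 83.
From row 5, 660 − (62 + 160 + 83 + 216) gives (5,5) = 139.
From main diagonal, 660 − (125 + 146 + 132 + 139) gives (4,4) = 118.
From row 4, 660 − (174 + 97 + 195 + 118) gives (4,5) = 76.
Using column 4: 104 + 167 + 118 + 216 + ? → (3,4) = 660 − 605 = 55.
Column 5: 202 + 90 + 76 + 139 + ? = 660, so (3,5) = 153.

125 48 181 104 202 / 188 146 69 167 90 / 111 209 132 55 153 / 174 97 195 118 76 / 62 160 83 216 139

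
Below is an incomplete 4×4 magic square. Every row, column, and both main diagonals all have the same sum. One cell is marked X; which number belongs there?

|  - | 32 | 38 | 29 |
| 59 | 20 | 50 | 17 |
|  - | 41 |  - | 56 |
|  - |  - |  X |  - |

23

Row 2 is complete and sums to 146; that is the magic constant.
The remaining cell in row 1 is (1,1) = 146 − 99 = 47.
Using column 2: 32 + 20 + 41 + ? → (4,2) = 146 − 93 = 53.
Using column 4: 29 + 17 + 56 + ? → (4,4) = 146 − 102 = 44.
Main diagonal needs 146; the known cells sum to 111, so (3,3) = 35.
From anti-diagonal, 146 − (29 + 50 + 41) gives (4,1) = 26.
Row 3 needs 146; the known cells sum to 132, so (3,1) = 14.
From row 4, 146 − (26 + 53 + 44) gives (4,3) = 23.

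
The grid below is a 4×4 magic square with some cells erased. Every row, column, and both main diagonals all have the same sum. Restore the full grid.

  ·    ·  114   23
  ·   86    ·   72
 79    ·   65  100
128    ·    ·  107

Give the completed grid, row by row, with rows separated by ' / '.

Column 4 is already complete: 23 + 72 + 100 + 107 = 302, so that is the magic constant.
Row 3 must total 302; the given cells sum to 244, so (3,2) = 58.
Main diagonal needs 302; the known cells sum to 258, so (1,1) = 44.
From anti-diagonal, 302 − (23 + 58 + 128) gives (2,3) = 93.
The remaining cell in row 1 is (1,2) = 302 − 181 = 121.
Using row 2: 86 + 93 + 72 + ? → (2,1) = 302 − 251 = 51.
Column 2 needs 302; the known cells sum to 265, so (4,2) = 37.
From column 3, 302 − (114 + 93 + 65) gives (4,3) = 30.

44 121 114 23 / 51 86 93 72 / 79 58 65 100 / 128 37 30 107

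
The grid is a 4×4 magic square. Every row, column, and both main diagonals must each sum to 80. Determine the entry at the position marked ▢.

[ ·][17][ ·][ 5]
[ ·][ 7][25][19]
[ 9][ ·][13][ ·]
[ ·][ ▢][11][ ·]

21

From row 2, 80 − (7 + 25 + 19) gives (2,1) = 29.
From column 3, 80 − (25 + 13 + 11) gives (1,3) = 31.
Row 1 must total 80; the given cells sum to 53, so (1,1) = 27.
Column 1 must total 80; the given cells sum to 65, so (4,1) = 15.
Using main diagonal: 27 + 7 + 13 + ? → (4,4) = 80 − 47 = 33.
The remaining cell in anti-diagonal is (3,2) = 80 − 45 = 35.
Row 3 needs 80; the known cells sum to 57, so (3,4) = 23.
Row 4 must total 80; the given cells sum to 59, so (4,2) = 21.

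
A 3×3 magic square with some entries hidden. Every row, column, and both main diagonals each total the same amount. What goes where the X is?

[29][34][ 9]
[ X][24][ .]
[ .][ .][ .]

4

Row 1 is complete and sums to 72; that is the magic constant.
From column 2, 72 − (34 + 24) gives (3,2) = 14.
The remaining cell in main diagonal is (3,3) = 72 − 53 = 19.
Using anti-diagonal: 9 + 24 + ? → (3,1) = 72 − 33 = 39.
Column 1 must total 72; the given cells sum to 68, so (2,1) = 4.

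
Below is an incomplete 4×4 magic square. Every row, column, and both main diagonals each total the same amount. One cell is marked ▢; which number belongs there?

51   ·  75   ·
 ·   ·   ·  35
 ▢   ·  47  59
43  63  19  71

Row 4 is complete and sums to 196; that is the magic constant.
Using column 3: 75 + 47 + 19 + ? → (2,3) = 196 − 141 = 55.
Column 4: 35 + 59 + 71 + ? = 196, so (1,4) = 31.
The remaining cell in main diagonal is (2,2) = 196 − 169 = 27.
Using anti-diagonal: 31 + 55 + 43 + ? → (3,2) = 196 − 129 = 67.
The remaining cell in row 1 is (1,2) = 196 − 157 = 39.
Row 2: 27 + 55 + 35 + ? = 196, so (2,1) = 79.
The remaining cell in row 3 is (3,1) = 196 − 173 = 23.

23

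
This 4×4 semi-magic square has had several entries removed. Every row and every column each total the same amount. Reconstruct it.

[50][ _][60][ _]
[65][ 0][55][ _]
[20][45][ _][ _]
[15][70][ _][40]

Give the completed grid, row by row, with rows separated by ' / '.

Column 1 is already complete: 50 + 65 + 20 + 15 = 150, so that is the magic constant.
Row 2: 65 + 0 + 55 + ? = 150, so (2,4) = 30.
The remaining cell in row 4 is (4,3) = 150 − 125 = 25.
Using column 2: 0 + 45 + 70 + ? → (1,2) = 150 − 115 = 35.
Column 3 needs 150; the known cells sum to 140, so (3,3) = 10.
Row 1: 50 + 35 + 60 + ? = 150, so (1,4) = 5.
Row 3 must total 150; the given cells sum to 75, so (3,4) = 75.

50 35 60 5 / 65 0 55 30 / 20 45 10 75 / 15 70 25 40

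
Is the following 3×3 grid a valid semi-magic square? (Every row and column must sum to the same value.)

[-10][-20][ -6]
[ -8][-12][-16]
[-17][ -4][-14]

Row 1: -10 + (-20) + (-6) = -36.
Row 2: -8 + (-12) + (-16) = -36.
Row 3: -17 + (-4) + (-14) = -35.
Column 1: -10 + (-8) + (-17) = -35.
Column 2: -20 + (-12) + (-4) = -36.
Column 3: -6 + (-16) + (-14) = -36.

No — row 3 sums to -35 but column 2 sums to -36.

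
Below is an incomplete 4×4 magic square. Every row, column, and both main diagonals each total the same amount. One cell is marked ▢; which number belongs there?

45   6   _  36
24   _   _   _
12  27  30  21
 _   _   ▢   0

Row 3 is complete and sums to 90; that is the magic constant.
Using row 1: 45 + 6 + 36 + ? → (1,3) = 90 − 87 = 3.
Column 1 must total 90; the given cells sum to 81, so (4,1) = 9.
Using column 4: 36 + 21 + 0 + ? → (2,4) = 90 − 57 = 33.
Using main diagonal: 45 + 30 + 0 + ? → (2,2) = 90 − 75 = 15.
From anti-diagonal, 90 − (36 + 27 + 9) gives (2,3) = 18.
Column 2 must total 90; the given cells sum to 48, so (4,2) = 42.
Column 3 must total 90; the given cells sum to 51, so (4,3) = 39.

39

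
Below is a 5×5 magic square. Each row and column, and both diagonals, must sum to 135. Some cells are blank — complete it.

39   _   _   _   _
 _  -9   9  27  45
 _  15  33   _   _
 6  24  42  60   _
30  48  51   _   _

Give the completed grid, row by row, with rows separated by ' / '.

Row 2: -9 + 9 + 27 + 45 + ? = 135, so (2,1) = 63.
Row 4 must total 135; the given cells sum to 132, so (4,5) = 3.
Column 1 needs 135; the known cells sum to 138, so (3,1) = -3.
The remaining cell in column 2 is (1,2) = 135 − 78 = 57.
Using column 3: 9 + 33 + 42 + 51 + ? → (1,3) = 135 − 135 = 0.
The remaining cell in main diagonal is (5,5) = 135 − 123 = 12.
Anti-diagonal must total 135; the given cells sum to 114, so (1,5) = 21.
Row 1: 39 + 57 + 0 + 21 + ? = 135, so (1,4) = 18.
Row 5 needs 135; the known cells sum to 141, so (5,4) = -6.
From column 4, 135 − (18 + 27 + 60 + (-6)) gives (3,4) = 36.
Using column 5: 21 + 45 + 3 + 12 + ? → (3,5) = 135 − 81 = 54.

39 57 0 18 21 / 63 -9 9 27 45 / -3 15 33 36 54 / 6 24 42 60 3 / 30 48 51 -6 12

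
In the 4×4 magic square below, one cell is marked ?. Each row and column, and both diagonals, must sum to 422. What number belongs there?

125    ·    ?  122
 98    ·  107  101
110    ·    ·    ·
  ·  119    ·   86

Row 2 needs 422; the known cells sum to 306, so (2,2) = 116.
Column 1 needs 422; the known cells sum to 333, so (4,1) = 89.
Using column 4: 122 + 101 + 86 + ? → (3,4) = 422 − 309 = 113.
Main diagonal must total 422; the given cells sum to 327, so (3,3) = 95.
Anti-diagonal must total 422; the given cells sum to 318, so (3,2) = 104.
Using row 4: 89 + 119 + 86 + ? → (4,3) = 422 − 294 = 128.
Column 2 must total 422; the given cells sum to 339, so (1,2) = 83.
Column 3: 107 + 95 + 128 + ? = 422, so (1,3) = 92.

92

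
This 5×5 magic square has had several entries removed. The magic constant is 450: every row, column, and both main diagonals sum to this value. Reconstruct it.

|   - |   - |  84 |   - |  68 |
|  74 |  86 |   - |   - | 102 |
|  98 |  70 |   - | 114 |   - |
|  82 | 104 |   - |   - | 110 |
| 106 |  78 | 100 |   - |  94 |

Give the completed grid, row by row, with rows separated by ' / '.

90 112 84 96 68 / 74 86 108 80 102 / 98 70 92 114 76 / 82 104 66 88 110 / 106 78 100 72 94

The remaining cell in row 5 is (5,4) = 450 − 378 = 72.
Column 1 needs 450; the known cells sum to 360, so (1,1) = 90.
Using column 2: 86 + 70 + 104 + 78 + ? → (1,2) = 450 − 338 = 112.
From column 5, 450 − (68 + 102 + 110 + 94) gives (3,5) = 76.
Row 1: 90 + 112 + 84 + 68 + ? = 450, so (1,4) = 96.
The remaining cell in row 3 is (3,3) = 450 − 358 = 92.
Main diagonal needs 450; the known cells sum to 362, so (4,4) = 88.
Anti-diagonal: 68 + 92 + 104 + 106 + ? = 450, so (2,4) = 80.
Using row 2: 74 + 86 + 80 + 102 + ? → (2,3) = 450 − 342 = 108.
The remaining cell in row 4 is (4,3) = 450 − 384 = 66.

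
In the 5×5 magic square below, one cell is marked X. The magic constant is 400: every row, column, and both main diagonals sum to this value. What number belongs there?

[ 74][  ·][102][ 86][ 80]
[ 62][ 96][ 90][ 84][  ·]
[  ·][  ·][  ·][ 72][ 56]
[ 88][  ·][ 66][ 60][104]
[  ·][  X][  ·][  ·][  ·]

From row 1, 400 − (74 + 102 + 86 + 80) gives (1,2) = 58.
Row 2: 62 + 96 + 90 + 84 + ? = 400, so (2,5) = 68.
Row 4 must total 400; the given cells sum to 318, so (4,2) = 82.
Column 4: 86 + 84 + 72 + 60 + ? = 400, so (5,4) = 98.
Using column 5: 80 + 68 + 56 + 104 + ? → (5,5) = 400 − 308 = 92.
The remaining cell in main diagonal is (3,3) = 400 − 322 = 78.
Anti-diagonal must total 400; the given cells sum to 324, so (5,1) = 76.
Column 1 needs 400; the known cells sum to 300, so (3,1) = 100.
Column 3 must total 400; the given cells sum to 336, so (5,3) = 64.
Row 3 needs 400; the known cells sum to 306, so (3,2) = 94.
The remaining cell in row 5 is (5,2) = 400 − 330 = 70.

70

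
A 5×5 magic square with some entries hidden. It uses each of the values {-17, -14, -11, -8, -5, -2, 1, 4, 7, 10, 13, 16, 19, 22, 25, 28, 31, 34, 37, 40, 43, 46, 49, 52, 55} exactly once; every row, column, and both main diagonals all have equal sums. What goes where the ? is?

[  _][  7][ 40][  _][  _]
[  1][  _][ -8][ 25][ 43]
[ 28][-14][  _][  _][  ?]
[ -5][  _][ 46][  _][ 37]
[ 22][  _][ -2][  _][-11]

The 25 entries sum to 475, so each line sums to 475/5 = 95.
The remaining cell in row 2 is (2,2) = 95 − 61 = 34.
The remaining cell in column 1 is (1,1) = 95 − 46 = 49.
From column 3, 95 − (40 + (-8) + 46 + (-2)) gives (3,3) = 19.
The remaining cell in main diagonal is (4,4) = 95 − 91 = 4.
The remaining cell in row 4 is (4,2) = 95 − 82 = 13.
The remaining cell in column 2 is (5,2) = 95 − 40 = 55.
Anti-diagonal: 25 + 19 + 13 + 22 + ? = 95, so (1,5) = 16.
The remaining cell in row 1 is (1,4) = 95 − 112 = -17.
Row 5 needs 95; the known cells sum to 64, so (5,4) = 31.
Column 4: -17 + 25 + 4 + 31 + ? = 95, so (3,4) = 52.
From column 5, 95 − (16 + 43 + 37 + (-11)) gives (3,5) = 10.

10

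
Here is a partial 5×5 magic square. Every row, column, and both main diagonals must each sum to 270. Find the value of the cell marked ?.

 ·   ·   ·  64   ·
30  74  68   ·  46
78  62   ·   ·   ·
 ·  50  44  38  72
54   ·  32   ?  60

76

Row 2 must total 270; the given cells sum to 218, so (2,4) = 52.
Row 4: 50 + 44 + 38 + 72 + ? = 270, so (4,1) = 66.
From column 1, 270 − (30 + 78 + 66 + 54) gives (1,1) = 42.
The remaining cell in main diagonal is (3,3) = 270 − 214 = 56.
Using anti-diagonal: 52 + 56 + 50 + 54 + ? → (1,5) = 270 − 212 = 58.
Using column 3: 68 + 56 + 44 + 32 + ? → (1,3) = 270 − 200 = 70.
Using column 5: 58 + 46 + 72 + 60 + ? → (3,5) = 270 − 236 = 34.
From row 1, 270 − (42 + 70 + 64 + 58) gives (1,2) = 36.
Using row 3: 78 + 62 + 56 + 34 + ? → (3,4) = 270 − 230 = 40.
The remaining cell in column 2 is (5,2) = 270 − 222 = 48.
Using column 4: 64 + 52 + 40 + 38 + ? → (5,4) = 270 − 194 = 76.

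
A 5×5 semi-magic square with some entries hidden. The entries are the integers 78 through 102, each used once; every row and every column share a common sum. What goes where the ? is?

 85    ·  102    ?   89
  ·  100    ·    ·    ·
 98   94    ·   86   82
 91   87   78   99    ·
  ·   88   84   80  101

93

The entries are 78 through 102, which sum to 2250, so each line sums to 2250/5 = 450.
Using row 3: 98 + 94 + 86 + 82 + ? → (3,3) = 450 − 360 = 90.
Row 4 needs 450; the known cells sum to 355, so (4,5) = 95.
Row 5: 88 + 84 + 80 + 101 + ? = 450, so (5,1) = 97.
Column 1 must total 450; the given cells sum to 371, so (2,1) = 79.
Using column 2: 100 + 94 + 87 + 88 + ? → (1,2) = 450 − 369 = 81.
The remaining cell in column 3 is (2,3) = 450 − 354 = 96.
Column 5 needs 450; the known cells sum to 367, so (2,5) = 83.
Using row 1: 85 + 81 + 102 + 89 + ? → (1,4) = 450 − 357 = 93.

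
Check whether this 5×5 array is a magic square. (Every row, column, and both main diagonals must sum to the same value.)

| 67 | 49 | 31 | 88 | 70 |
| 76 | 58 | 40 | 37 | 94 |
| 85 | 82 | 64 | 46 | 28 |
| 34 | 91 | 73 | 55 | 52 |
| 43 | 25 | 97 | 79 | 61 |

Row 1: 67 + 49 + 31 + 88 + 70 = 305.
Row 2: 76 + 58 + 40 + 37 + 94 = 305.
Row 3: 85 + 82 + 64 + 46 + 28 = 305.
Row 4: 34 + 91 + 73 + 55 + 52 = 305.
Row 5: 43 + 25 + 97 + 79 + 61 = 305.
Column 1: 67 + 76 + 85 + 34 + 43 = 305.
Column 2: 49 + 58 + 82 + 91 + 25 = 305.
Column 3: 31 + 40 + 64 + 73 + 97 = 305.
Column 4: 88 + 37 + 46 + 55 + 79 = 305.
Column 5: 70 + 94 + 28 + 52 + 61 = 305.
Main diagonal: 67 + 58 + 64 + 55 + 61 = 305.
Anti-diagonal: 70 + 37 + 64 + 91 + 43 = 305.
All lines sum to 305.

Yes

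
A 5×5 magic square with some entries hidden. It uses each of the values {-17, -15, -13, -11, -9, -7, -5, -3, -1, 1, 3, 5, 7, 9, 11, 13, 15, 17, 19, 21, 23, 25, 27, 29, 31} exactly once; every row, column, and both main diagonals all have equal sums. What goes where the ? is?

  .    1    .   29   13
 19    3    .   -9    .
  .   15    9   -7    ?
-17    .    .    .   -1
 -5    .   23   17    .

The 25 entries sum to 175, so each line sums to 175/5 = 35.
The remaining cell in column 4 is (4,4) = 35 − 30 = 5.
The remaining cell in anti-diagonal is (4,2) = 35 − 8 = 27.
Row 4 needs 35; the known cells sum to 14, so (4,3) = 21.
From column 2, 35 − (1 + 3 + 15 + 27) gives (5,2) = -11.
Row 5 must total 35; the given cells sum to 24, so (5,5) = 11.
Main diagonal must total 35; the given cells sum to 28, so (1,1) = 7.
Row 1 needs 35; the known cells sum to 50, so (1,3) = -15.
From column 1, 35 − (7 + 19 + (-17) + (-5)) gives (3,1) = 31.
Using column 3: -15 + 9 + 21 + 23 + ? → (2,3) = 35 − 38 = -3.
Row 2 must total 35; the given cells sum to 10, so (2,5) = 25.
Row 3 must total 35; the given cells sum to 48, so (3,5) = -13.

-13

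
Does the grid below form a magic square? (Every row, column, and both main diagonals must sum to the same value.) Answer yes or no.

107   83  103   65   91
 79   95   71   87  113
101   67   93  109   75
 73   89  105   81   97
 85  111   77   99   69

No — row 3 sums to 445 but row 1 sums to 449.

Row 1: 107 + 83 + 103 + 65 + 91 = 449.
Row 2: 79 + 95 + 71 + 87 + 113 = 445.
Row 3: 101 + 67 + 93 + 109 + 75 = 445.
Row 4: 73 + 89 + 105 + 81 + 97 = 445.
Row 5: 85 + 111 + 77 + 99 + 69 = 441.
Column 1: 107 + 79 + 101 + 73 + 85 = 445.
Column 2: 83 + 95 + 67 + 89 + 111 = 445.
Column 3: 103 + 71 + 93 + 105 + 77 = 449.
Column 4: 65 + 87 + 109 + 81 + 99 = 441.
Column 5: 91 + 113 + 75 + 97 + 69 = 445.
Main diagonal: 107 + 95 + 93 + 81 + 69 = 445.
Anti-diagonal: 91 + 87 + 93 + 89 + 85 = 445.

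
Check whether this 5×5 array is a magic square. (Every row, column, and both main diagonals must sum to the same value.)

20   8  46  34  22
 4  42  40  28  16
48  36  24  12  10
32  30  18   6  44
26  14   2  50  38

Row 1: 20 + 8 + 46 + 34 + 22 = 130.
Row 2: 4 + 42 + 40 + 28 + 16 = 130.
Row 3: 48 + 36 + 24 + 12 + 10 = 130.
Row 4: 32 + 30 + 18 + 6 + 44 = 130.
Row 5: 26 + 14 + 2 + 50 + 38 = 130.
Column 1: 20 + 4 + 48 + 32 + 26 = 130.
Column 2: 8 + 42 + 36 + 30 + 14 = 130.
Column 3: 46 + 40 + 24 + 18 + 2 = 130.
Column 4: 34 + 28 + 12 + 6 + 50 = 130.
Column 5: 22 + 16 + 10 + 44 + 38 = 130.
Main diagonal: 20 + 42 + 24 + 6 + 38 = 130.
Anti-diagonal: 22 + 28 + 24 + 30 + 26 = 130.
All lines sum to 130.

Yes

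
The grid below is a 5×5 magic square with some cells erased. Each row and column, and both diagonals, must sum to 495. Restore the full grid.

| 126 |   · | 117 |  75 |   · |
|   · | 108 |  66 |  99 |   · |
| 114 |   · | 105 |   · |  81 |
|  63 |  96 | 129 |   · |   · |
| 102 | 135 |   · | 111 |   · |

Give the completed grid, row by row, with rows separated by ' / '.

Column 1: 126 + 114 + 63 + 102 + ? = 495, so (2,1) = 90.
Column 3 needs 495; the known cells sum to 417, so (5,3) = 78.
Anti-diagonal needs 495; the known cells sum to 402, so (1,5) = 93.
Row 1 needs 495; the known cells sum to 411, so (1,2) = 84.
Using row 2: 90 + 108 + 66 + 99 + ? → (2,5) = 495 − 363 = 132.
Row 5 must total 495; the given cells sum to 426, so (5,5) = 69.
Column 2 must total 495; the given cells sum to 423, so (3,2) = 72.
Using column 5: 93 + 132 + 81 + 69 + ? → (4,5) = 495 − 375 = 120.
Main diagonal needs 495; the known cells sum to 408, so (4,4) = 87.
Row 3 must total 495; the given cells sum to 372, so (3,4) = 123.

126 84 117 75 93 / 90 108 66 99 132 / 114 72 105 123 81 / 63 96 129 87 120 / 102 135 78 111 69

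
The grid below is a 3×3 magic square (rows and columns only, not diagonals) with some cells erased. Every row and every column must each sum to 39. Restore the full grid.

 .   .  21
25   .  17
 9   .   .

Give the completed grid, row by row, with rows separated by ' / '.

5 13 21 / 25 -3 17 / 9 29 1

Row 2 needs 39; the known cells sum to 42, so (2,2) = -3.
From column 1, 39 − (25 + 9) gives (1,1) = 5.
Column 3: 21 + 17 + ? = 39, so (3,3) = 1.
Row 1 must total 39; the given cells sum to 26, so (1,2) = 13.
Using row 3: 9 + 1 + ? → (3,2) = 39 − 10 = 29.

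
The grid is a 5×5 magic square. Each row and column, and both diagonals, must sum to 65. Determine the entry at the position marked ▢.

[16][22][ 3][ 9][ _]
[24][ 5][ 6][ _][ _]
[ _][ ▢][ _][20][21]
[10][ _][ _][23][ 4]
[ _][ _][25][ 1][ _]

From row 1, 65 − (16 + 22 + 3 + 9) gives (1,5) = 15.
Column 4 needs 65; the known cells sum to 53, so (2,4) = 12.
The remaining cell in row 2 is (2,5) = 65 − 47 = 18.
Column 5 must total 65; the given cells sum to 58, so (5,5) = 7.
From main diagonal, 65 − (16 + 5 + 23 + 7) gives (3,3) = 14.
From column 3, 65 − (3 + 6 + 14 + 25) gives (4,3) = 17.
From row 4, 65 − (10 + 17 + 23 + 4) gives (4,2) = 11.
Anti-diagonal needs 65; the known cells sum to 52, so (5,1) = 13.
Row 5 needs 65; the known cells sum to 46, so (5,2) = 19.
From column 1, 65 − (16 + 24 + 10 + 13) gives (3,1) = 2.
Using column 2: 22 + 5 + 11 + 19 + ? → (3,2) = 65 − 57 = 8.

8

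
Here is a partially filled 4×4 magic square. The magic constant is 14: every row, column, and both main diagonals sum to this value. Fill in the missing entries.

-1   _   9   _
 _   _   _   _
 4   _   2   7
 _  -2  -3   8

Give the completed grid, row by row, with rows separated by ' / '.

-1 10 9 -4 / 0 5 6 3 / 4 1 2 7 / 11 -2 -3 8

The remaining cell in row 3 is (3,2) = 14 − 13 = 1.
Row 4 needs 14; the known cells sum to 3, so (4,1) = 11.
Column 1 must total 14; the given cells sum to 14, so (2,1) = 0.
From column 3, 14 − (9 + 2 + (-3)) gives (2,3) = 6.
Main diagonal needs 14; the known cells sum to 9, so (2,2) = 5.
Anti-diagonal must total 14; the given cells sum to 18, so (1,4) = -4.
From row 1, 14 − (-1 + 9 + (-4)) gives (1,2) = 10.
Row 2 must total 14; the given cells sum to 11, so (2,4) = 3.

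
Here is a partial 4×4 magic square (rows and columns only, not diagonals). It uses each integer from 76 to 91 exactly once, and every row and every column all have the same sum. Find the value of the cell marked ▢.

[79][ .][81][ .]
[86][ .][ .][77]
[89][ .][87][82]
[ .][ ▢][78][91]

85

The entries are 76 through 91, which sum to 1336, so each line sums to 1336/4 = 334.
Row 3: 89 + 87 + 82 + ? = 334, so (3,2) = 76.
The remaining cell in column 1 is (4,1) = 334 − 254 = 80.
Using column 3: 81 + 87 + 78 + ? → (2,3) = 334 − 246 = 88.
Column 4 must total 334; the given cells sum to 250, so (1,4) = 84.
The remaining cell in row 1 is (1,2) = 334 − 244 = 90.
Using row 2: 86 + 88 + 77 + ? → (2,2) = 334 − 251 = 83.
From row 4, 334 − (80 + 78 + 91) gives (4,2) = 85.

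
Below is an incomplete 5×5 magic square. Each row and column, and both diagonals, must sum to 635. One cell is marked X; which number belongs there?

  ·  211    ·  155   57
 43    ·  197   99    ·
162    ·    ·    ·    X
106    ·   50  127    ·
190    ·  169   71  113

85

Row 5: 190 + 169 + 71 + 113 + ? = 635, so (5,2) = 92.
The remaining cell in column 1 is (1,1) = 635 − 501 = 134.
From column 4, 635 − (155 + 99 + 127 + 71) gives (3,4) = 183.
Row 1 needs 635; the known cells sum to 557, so (1,3) = 78.
Using column 3: 78 + 197 + 50 + 169 + ? → (3,3) = 635 − 494 = 141.
From main diagonal, 635 − (134 + 141 + 127 + 113) gives (2,2) = 120.
Anti-diagonal must total 635; the given cells sum to 487, so (4,2) = 148.
Row 2: 43 + 120 + 197 + 99 + ? = 635, so (2,5) = 176.
From row 4, 635 − (106 + 148 + 50 + 127) gives (4,5) = 204.
Column 2: 211 + 120 + 148 + 92 + ? = 635, so (3,2) = 64.
Column 5 must total 635; the given cells sum to 550, so (3,5) = 85.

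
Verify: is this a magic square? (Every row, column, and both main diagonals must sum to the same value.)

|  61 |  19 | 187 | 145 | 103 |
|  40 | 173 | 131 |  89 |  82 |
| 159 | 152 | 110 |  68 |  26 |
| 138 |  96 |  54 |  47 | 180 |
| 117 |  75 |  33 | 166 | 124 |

Yes

Row 1: 61 + 19 + 187 + 145 + 103 = 515.
Row 2: 40 + 173 + 131 + 89 + 82 = 515.
Row 3: 159 + 152 + 110 + 68 + 26 = 515.
Row 4: 138 + 96 + 54 + 47 + 180 = 515.
Row 5: 117 + 75 + 33 + 166 + 124 = 515.
Column 1: 61 + 40 + 159 + 138 + 117 = 515.
Column 2: 19 + 173 + 152 + 96 + 75 = 515.
Column 3: 187 + 131 + 110 + 54 + 33 = 515.
Column 4: 145 + 89 + 68 + 47 + 166 = 515.
Column 5: 103 + 82 + 26 + 180 + 124 = 515.
Main diagonal: 61 + 173 + 110 + 47 + 124 = 515.
Anti-diagonal: 103 + 89 + 110 + 96 + 117 = 515.
All lines sum to 515.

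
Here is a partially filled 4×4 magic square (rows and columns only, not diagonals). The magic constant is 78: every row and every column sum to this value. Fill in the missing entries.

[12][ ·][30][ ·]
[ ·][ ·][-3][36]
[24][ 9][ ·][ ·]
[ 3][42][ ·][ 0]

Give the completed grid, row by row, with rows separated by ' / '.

12 21 30 15 / 39 6 -3 36 / 24 9 18 27 / 3 42 33 0

Row 4 must total 78; the given cells sum to 45, so (4,3) = 33.
The remaining cell in column 1 is (2,1) = 78 − 39 = 39.
From column 3, 78 − (30 + (-3) + 33) gives (3,3) = 18.
The remaining cell in row 2 is (2,2) = 78 − 72 = 6.
Row 3 needs 78; the known cells sum to 51, so (3,4) = 27.
Using column 2: 6 + 9 + 42 + ? → (1,2) = 78 − 57 = 21.
Using column 4: 36 + 27 + 0 + ? → (1,4) = 78 − 63 = 15.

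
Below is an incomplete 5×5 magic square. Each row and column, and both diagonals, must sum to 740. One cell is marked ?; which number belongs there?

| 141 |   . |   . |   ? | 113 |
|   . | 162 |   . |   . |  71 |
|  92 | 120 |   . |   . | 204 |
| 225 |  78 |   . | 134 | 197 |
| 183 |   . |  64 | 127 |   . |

85

Row 4: 225 + 78 + 134 + 197 + ? = 740, so (4,3) = 106.
Using column 1: 141 + 92 + 225 + 183 + ? → (2,1) = 740 − 641 = 99.
Using column 5: 113 + 71 + 204 + 197 + ? → (5,5) = 740 − 585 = 155.
Main diagonal: 141 + 162 + 134 + 155 + ? = 740, so (3,3) = 148.
The remaining cell in anti-diagonal is (2,4) = 740 − 522 = 218.
Row 2 must total 740; the given cells sum to 550, so (2,3) = 190.
Row 3 needs 740; the known cells sum to 564, so (3,4) = 176.
Row 5 must total 740; the given cells sum to 529, so (5,2) = 211.
Column 2: 162 + 120 + 78 + 211 + ? = 740, so (1,2) = 169.
Column 3: 190 + 148 + 106 + 64 + ? = 740, so (1,3) = 232.
The remaining cell in column 4 is (1,4) = 740 − 655 = 85.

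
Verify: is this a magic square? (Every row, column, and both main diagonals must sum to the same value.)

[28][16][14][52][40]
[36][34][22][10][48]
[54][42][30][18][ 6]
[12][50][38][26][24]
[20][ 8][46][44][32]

Yes

Row 1: 28 + 16 + 14 + 52 + 40 = 150.
Row 2: 36 + 34 + 22 + 10 + 48 = 150.
Row 3: 54 + 42 + 30 + 18 + 6 = 150.
Row 4: 12 + 50 + 38 + 26 + 24 = 150.
Row 5: 20 + 8 + 46 + 44 + 32 = 150.
Column 1: 28 + 36 + 54 + 12 + 20 = 150.
Column 2: 16 + 34 + 42 + 50 + 8 = 150.
Column 3: 14 + 22 + 30 + 38 + 46 = 150.
Column 4: 52 + 10 + 18 + 26 + 44 = 150.
Column 5: 40 + 48 + 6 + 24 + 32 = 150.
Main diagonal: 28 + 34 + 30 + 26 + 32 = 150.
Anti-diagonal: 40 + 10 + 30 + 50 + 20 = 150.
All lines sum to 150.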